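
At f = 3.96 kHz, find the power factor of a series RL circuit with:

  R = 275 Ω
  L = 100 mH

Step 1 — Angular frequency: ω = 2π·f = 2π·3960 = 2.488e+04 rad/s.
Step 2 — Component impedances:
  R: Z = R = 275 Ω
  L: Z = jωL = j·2.488e+04·0.1 = 0 + j2488 Ω
Step 3 — Series combination: Z_total = R + L = 275 + j2488 Ω = 2503∠83.7° Ω.
Step 4 — Power factor: PF = cos(φ) = Re(Z)/|Z| = 275/2503 = 0.1099.
Step 5 — Type: Im(Z) = 2488 ⇒ lagging (phase φ = 83.7°).

PF = 0.1099 (lagging, φ = 83.7°)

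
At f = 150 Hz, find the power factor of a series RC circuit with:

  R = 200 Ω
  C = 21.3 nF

Step 1 — Angular frequency: ω = 2π·f = 2π·150 = 942.5 rad/s.
Step 2 — Component impedances:
  R: Z = R = 200 Ω
  C: Z = 1/(jωC) = -j/(ω·C) = 0 - j4.981e+04 Ω
Step 3 — Series combination: Z_total = R + C = 200 - j4.981e+04 Ω = 4.981e+04∠-89.8° Ω.
Step 4 — Power factor: PF = cos(φ) = Re(Z)/|Z| = 200/4.981e+04 = 0.004015.
Step 5 — Type: Im(Z) = -4.981e+04 ⇒ leading (phase φ = -89.8°).

PF = 0.004015 (leading, φ = -89.8°)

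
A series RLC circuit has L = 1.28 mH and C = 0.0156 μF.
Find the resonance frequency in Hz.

Step 1 — Resonance condition Im(Z)=0 gives ω₀ = 1/√(LC).
Step 2 — ω₀ = 1/√(0.00128·1.56e-08) = 2.238e+05 rad/s.
Step 3 — f₀ = ω₀/(2π) = 3.562e+04 Hz.

f₀ = 3.562e+04 Hz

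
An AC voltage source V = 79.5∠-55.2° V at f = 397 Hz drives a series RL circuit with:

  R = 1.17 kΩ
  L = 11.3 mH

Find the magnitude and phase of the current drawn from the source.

Step 1 — Angular frequency: ω = 2π·f = 2π·397 = 2494 rad/s.
Step 2 — Component impedances:
  R: Z = R = 1170 Ω
  L: Z = jωL = j·2494·0.0113 = 0 + j28.19 Ω
Step 3 — Series combination: Z_total = R + L = 1170 + j28.19 Ω = 1170∠1.4° Ω.
Step 4 — Source phasor: V = 79.5∠-55.2° V = 45.37 - j65.28 V.
Step 5 — Ohm's law: I = V / Z_total = (45.37 - j65.28) / (1170 + j28.19) = 0.03741 - j0.0567 A.
Step 6 — Convert to polar: |I| = 0.06793 A, ∠I = -56.6°.

I = 0.06793∠-56.6° A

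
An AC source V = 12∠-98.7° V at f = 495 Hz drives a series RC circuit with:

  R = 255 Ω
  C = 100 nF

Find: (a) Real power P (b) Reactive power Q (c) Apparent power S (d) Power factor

Step 1 — Angular frequency: ω = 2π·f = 2π·495 = 3110 rad/s.
Step 2 — Component impedances:
  R: Z = R = 255 Ω
  C: Z = 1/(jωC) = -j/(ω·C) = 0 - j3215 Ω
Step 3 — Series combination: Z_total = R + C = 255 - j3215 Ω = 3225∠-85.5° Ω.
Step 4 — Source phasor: V = 12∠-98.7° V = -1.815 - j11.86 V.
Step 5 — Current: I = V / Z = 0.003622 - j0.0008518 A = 0.003721∠-13.2° A.
Step 6 — Complex power: S = V·I* = 0.00353 - j0.04451 VA.
Step 7 — Real power: P = Re(S) = 0.00353 W.
Step 8 — Reactive power: Q = Im(S) = -0.04451 VAR.
Step 9 — Apparent power: |S| = 0.04465 VA.
Step 10 — Power factor: PF = P/|S| = 0.07906 (leading).

(a) P = 0.00353 W  (b) Q = -0.04451 VAR  (c) S = 0.04465 VA  (d) PF = 0.07906 (leading)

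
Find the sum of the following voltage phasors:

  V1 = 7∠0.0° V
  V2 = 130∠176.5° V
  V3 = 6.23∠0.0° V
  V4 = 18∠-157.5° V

Step 1 — Convert each phasor to rectangular form:
  V1 = 7·(cos(0.0°) + j·sin(0.0°)) = 7 V
  V2 = 130·(cos(176.5°) + j·sin(176.5°)) = -129.8 + j7.936 V
  V3 = 6.23·(cos(0.0°) + j·sin(0.0°)) = 6.23 V
  V4 = 18·(cos(-157.5°) + j·sin(-157.5°)) = -16.63 - j6.888 V
Step 2 — Sum components: V_total = -133.2 + j1.048 V.
Step 3 — Convert to polar: |V_total| = 133.2 V, ∠V_total = 179.5°.

V_total = 133.2∠179.5° V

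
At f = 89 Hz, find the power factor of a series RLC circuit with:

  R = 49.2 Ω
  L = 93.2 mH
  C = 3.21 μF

Step 1 — Angular frequency: ω = 2π·f = 2π·89 = 559.2 rad/s.
Step 2 — Component impedances:
  R: Z = R = 49.2 Ω
  L: Z = jωL = j·559.2·0.0932 = 0 + j52.12 Ω
  C: Z = 1/(jωC) = -j/(ω·C) = 0 - j557.1 Ω
Step 3 — Series combination: Z_total = R + L + C = 49.2 - j505 Ω = 507.4∠-84.4° Ω.
Step 4 — Power factor: PF = cos(φ) = Re(Z)/|Z| = 49.2/507.36 = 0.09697.
Step 5 — Type: Im(Z) = -505 ⇒ leading (phase φ = -84.4°).

PF = 0.09697 (leading, φ = -84.4°)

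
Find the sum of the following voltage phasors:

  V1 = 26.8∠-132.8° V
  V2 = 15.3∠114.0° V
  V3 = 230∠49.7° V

Step 1 — Convert each phasor to rectangular form:
  V1 = 26.8·(cos(-132.8°) + j·sin(-132.8°)) = -18.21 - j19.66 V
  V2 = 15.3·(cos(114.0°) + j·sin(114.0°)) = -6.223 + j13.98 V
  V3 = 230·(cos(49.7°) + j·sin(49.7°)) = 148.8 + j175.4 V
Step 2 — Sum components: V_total = 124.3 + j169.7 V.
Step 3 — Convert to polar: |V_total| = 210.4 V, ∠V_total = 53.8°.

V_total = 210.4∠53.8° V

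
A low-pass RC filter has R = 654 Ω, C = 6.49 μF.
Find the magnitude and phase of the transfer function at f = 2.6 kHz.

Step 1 — Angular frequency: ω = 2π·2600 = 1.634e+04 rad/s.
Step 2 — Transfer function: H(jω) = 1/(1 + jωRC).
Step 3 — Denominator: 1 + jωRC = 1 + j·1.634e+04·654·6.49e-06 = 1 + j69.34.
Step 4 — H = 0.0002079 - j0.01442.
Step 5 — Magnitude: |H| = 0.01442 (-36.8 dB); phase: φ = -89.2°.

|H| = 0.01442 (-36.8 dB), φ = -89.2°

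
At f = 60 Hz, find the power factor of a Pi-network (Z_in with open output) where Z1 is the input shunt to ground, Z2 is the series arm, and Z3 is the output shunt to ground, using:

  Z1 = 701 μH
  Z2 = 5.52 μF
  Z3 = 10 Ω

Step 1 — Angular frequency: ω = 2π·f = 2π·60 = 377 rad/s.
Step 2 — Component impedances:
  Z1: Z = jωL = j·377·0.000701 = 0 + j0.2643 Ω
  Z2: Z = 1/(jωC) = -j/(ω·C) = 0 - j480.5 Ω
  Z3: Z = R = 10 Ω
Step 3 — With open output, the series arm Z2 and the output shunt Z3 appear in series to ground: Z2 + Z3 = 10 - j480.5 Ω.
Step 4 — Parallel with input shunt Z1: Z_in = Z1 || (Z2 + Z3) = 3.026e-06 + j0.2644 Ω = 0.2644∠90.0° Ω.
Step 5 — Power factor: PF = cos(φ) = Re(Z)/|Z| = 3.0264e-06/0.26442 = 1.145e-05.
Step 6 — Type: Im(Z) = 0.2644 ⇒ lagging (phase φ = 90.0°).

PF = 1.145e-05 (lagging, φ = 90.0°)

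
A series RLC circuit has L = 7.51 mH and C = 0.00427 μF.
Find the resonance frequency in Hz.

Step 1 — Resonance condition Im(Z)=0 gives ω₀ = 1/√(LC).
Step 2 — ω₀ = 1/√(0.00751·4.27e-09) = 1.766e+05 rad/s.
Step 3 — f₀ = ω₀/(2π) = 2.811e+04 Hz.

f₀ = 2.811e+04 Hz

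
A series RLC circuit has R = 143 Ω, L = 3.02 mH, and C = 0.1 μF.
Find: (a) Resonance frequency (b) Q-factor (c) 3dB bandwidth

Step 1 — Resonance condition Im(Z)=0 gives ω₀ = 1/√(LC).
Step 2 — ω₀ = 1/√(0.00302·1e-07) = 5.754e+04 rad/s.
Step 3 — f₀ = ω₀/(2π) = 9158 Hz.
Step 4 — Series Q: Q = ω₀L/R = 5.754e+04·0.00302/143 = 1.215.
Step 5 — 3dB bandwidth: Δω = ω₀/Q = 4.735e+04 rad/s; BW = Δω/(2π) = 7536 Hz.

(a) f₀ = 9158 Hz  (b) Q = 1.215  (c) BW = 7536 Hz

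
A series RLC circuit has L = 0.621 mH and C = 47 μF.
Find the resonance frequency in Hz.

Step 1 — Resonance condition Im(Z)=0 gives ω₀ = 1/√(LC).
Step 2 — ω₀ = 1/√(0.000621·4.7e-05) = 5853 rad/s.
Step 3 — f₀ = ω₀/(2π) = 931.6 Hz.

f₀ = 931.6 Hz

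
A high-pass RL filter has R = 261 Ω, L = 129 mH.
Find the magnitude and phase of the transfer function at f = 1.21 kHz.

Step 1 — Angular frequency: ω = 2π·1210 = 7603 rad/s.
Step 2 — Transfer function: H(jω) = jωL/(R + jωL).
Step 3 — Numerator jωL = j·980.7; denominator R + jωL = 261 + j980.7.
Step 4 — H = 0.9339 + j0.2485.
Step 5 — Magnitude: |H| = 0.9664 (-0.3 dB); phase: φ = 14.9°.

|H| = 0.9664 (-0.3 dB), φ = 14.9°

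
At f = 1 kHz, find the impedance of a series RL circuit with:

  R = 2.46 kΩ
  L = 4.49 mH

Step 1 — Angular frequency: ω = 2π·f = 2π·1000 = 6283 rad/s.
Step 2 — Component impedances:
  R: Z = R = 2460 Ω
  L: Z = jωL = j·6283·0.00449 = 0 + j28.21 Ω
Step 3 — Series combination: Z_total = R + L = 2460 + j28.21 Ω = 2460∠0.7° Ω.

Z = 2460 + j28.21 Ω = 2460∠0.7° Ω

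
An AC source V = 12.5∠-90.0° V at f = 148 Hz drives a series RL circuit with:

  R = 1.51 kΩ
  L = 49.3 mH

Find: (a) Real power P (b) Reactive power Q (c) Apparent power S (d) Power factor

Step 1 — Angular frequency: ω = 2π·f = 2π·148 = 929.9 rad/s.
Step 2 — Component impedances:
  R: Z = R = 1510 Ω
  L: Z = jωL = j·929.9·0.0493 = 0 + j45.84 Ω
Step 3 — Series combination: Z_total = R + L = 1510 + j45.84 Ω = 1511∠1.7° Ω.
Step 4 — Source phasor: V = 12.5∠-90.0° V = 0 - j12.5 V.
Step 5 — Current: I = V / Z = -0.0002511 - j0.008271 A = 0.008274∠-91.7° A.
Step 6 — Complex power: S = V·I* = 0.1034 + j0.003139 VA.
Step 7 — Real power: P = Re(S) = 0.1034 W.
Step 8 — Reactive power: Q = Im(S) = 0.003139 VAR.
Step 9 — Apparent power: |S| = 0.1034 VA.
Step 10 — Power factor: PF = P/|S| = 0.9995 (lagging).

(a) P = 0.1034 W  (b) Q = 0.003139 VAR  (c) S = 0.1034 VA  (d) PF = 0.9995 (lagging)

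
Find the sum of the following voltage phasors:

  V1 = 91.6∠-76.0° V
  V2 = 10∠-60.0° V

Step 1 — Convert each phasor to rectangular form:
  V1 = 91.6·(cos(-76.0°) + j·sin(-76.0°)) = 22.16 - j88.88 V
  V2 = 10·(cos(-60.0°) + j·sin(-60.0°)) = 5 - j8.66 V
Step 2 — Sum components: V_total = 27.16 - j97.54 V.
Step 3 — Convert to polar: |V_total| = 101.3 V, ∠V_total = -74.4°.

V_total = 101.3∠-74.4° V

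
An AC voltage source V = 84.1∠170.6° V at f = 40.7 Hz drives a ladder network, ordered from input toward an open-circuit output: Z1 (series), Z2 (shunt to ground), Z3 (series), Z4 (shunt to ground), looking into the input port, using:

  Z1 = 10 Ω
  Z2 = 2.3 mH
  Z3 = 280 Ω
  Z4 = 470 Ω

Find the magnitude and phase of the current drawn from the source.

Step 1 — Angular frequency: ω = 2π·f = 2π·40.7 = 255.7 rad/s.
Step 2 — Component impedances:
  Z1: Z = R = 10 Ω
  Z2: Z = jωL = j·255.7·0.0023 = 0 + j0.5882 Ω
  Z3: Z = R = 280 Ω
  Z4: Z = R = 470 Ω
Step 3 — Ladder network (open output): work backward from the far end, alternating series and parallel combinations. Z_in = 10 + j0.5882 Ω = 10.02∠3.4° Ω.
Step 4 — Source phasor: V = 84.1∠170.6° V = -82.97 + j13.74 V.
Step 5 — Ohm's law: I = V / Z_total = (-82.97 + j13.74) / (10 + j0.5882) = -8.188 + j1.855 A.
Step 6 — Convert to polar: |I| = 8.395 A, ∠I = 167.2°.

I = 8.395∠167.2° A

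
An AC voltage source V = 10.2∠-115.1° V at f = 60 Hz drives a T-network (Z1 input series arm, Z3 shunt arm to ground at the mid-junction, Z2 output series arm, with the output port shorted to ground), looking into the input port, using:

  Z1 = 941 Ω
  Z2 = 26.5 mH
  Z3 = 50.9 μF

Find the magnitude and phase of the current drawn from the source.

Step 1 — Angular frequency: ω = 2π·f = 2π·60 = 377 rad/s.
Step 2 — Component impedances:
  Z1: Z = R = 941 Ω
  Z2: Z = jωL = j·377·0.0265 = 0 + j9.99 Ω
  Z3: Z = 1/(jωC) = -j/(ω·C) = 0 - j52.11 Ω
Step 3 — With the output port shorted to ground, the output series arm Z2 runs from the junction to ground; the shunt arm Z3 also runs from the junction to ground. They appear in parallel: Z3 || Z2 = 0 + j12.36 Ω.
Step 4 — Series with input arm Z1: Z_in = Z1 + (Z3 || Z2) = 941 + j12.36 Ω = 941.1∠0.8° Ω.
Step 5 — Source phasor: V = 10.2∠-115.1° V = -4.327 - j9.237 V.
Step 6 — Ohm's law: I = V / Z_total = (-4.327 - j9.237) / (941 + j12.36) = -0.004726 - j0.009754 A.
Step 7 — Convert to polar: |I| = 0.01084 A, ∠I = -115.9°.

I = 0.01084∠-115.9° A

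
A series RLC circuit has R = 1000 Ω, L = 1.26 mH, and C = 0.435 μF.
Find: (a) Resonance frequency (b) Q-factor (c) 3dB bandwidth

Step 1 — Resonance: ω₀ = 1/√(LC) = 1/√(0.00126·4.35e-07) = 4.271e+04 rad/s.
Step 2 — f₀ = ω₀/(2π) = 6798 Hz.
Step 3 — Series Q: Q = ω₀L/R = 4.271e+04·0.00126/1000 = 0.05382.
Step 4 — Bandwidth: Δω = ω₀/Q = 7.937e+05 rad/s; BW = Δω/(2π) = 1.263e+05 Hz.

(a) f₀ = 6798 Hz  (b) Q = 0.05382  (c) BW = 1.263e+05 Hz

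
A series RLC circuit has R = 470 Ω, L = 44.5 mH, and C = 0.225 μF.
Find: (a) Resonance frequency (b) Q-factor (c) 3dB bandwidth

Step 1 — Resonance: ω₀ = 1/√(LC) = 1/√(0.0445·2.25e-07) = 9994 rad/s.
Step 2 — f₀ = ω₀/(2π) = 1591 Hz.
Step 3 — Series Q: Q = ω₀L/R = 9994·0.0445/470 = 0.9462.
Step 4 — Bandwidth: Δω = ω₀/Q = 1.056e+04 rad/s; BW = Δω/(2π) = 1681 Hz.

(a) f₀ = 1591 Hz  (b) Q = 0.9462  (c) BW = 1681 Hz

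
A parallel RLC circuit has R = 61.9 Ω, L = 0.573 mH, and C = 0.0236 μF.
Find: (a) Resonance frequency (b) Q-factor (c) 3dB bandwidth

Step 1 — Resonance: ω₀ = 1/√(LC) = 1/√(0.000573·2.36e-08) = 2.719e+05 rad/s.
Step 2 — f₀ = ω₀/(2π) = 4.328e+04 Hz.
Step 3 — Parallel Q: Q = R/(ω₀L) = 61.9/(2.719e+05·0.000573) = 0.3973.
Step 4 — Bandwidth: Δω = ω₀/Q = 6.845e+05 rad/s; BW = Δω/(2π) = 1.089e+05 Hz.

(a) f₀ = 4.328e+04 Hz  (b) Q = 0.3973  (c) BW = 1.089e+05 Hz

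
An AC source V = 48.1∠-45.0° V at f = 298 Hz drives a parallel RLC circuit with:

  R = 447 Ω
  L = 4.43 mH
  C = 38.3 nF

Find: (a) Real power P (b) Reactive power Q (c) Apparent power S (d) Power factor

Step 1 — Angular frequency: ω = 2π·f = 2π·298 = 1872 rad/s.
Step 2 — Component impedances:
  R: Z = R = 447 Ω
  L: Z = jωL = j·1872·0.00443 = 0 + j8.295 Ω
  C: Z = 1/(jωC) = -j/(ω·C) = 0 - j1.394e+04 Ω
Step 3 — Parallel combination: 1/Z_total = 1/R + 1/L + 1/C; Z_total = 0.154 + j8.297 Ω = 8.298∠88.9° Ω.
Step 4 — Source phasor: V = 48.1∠-45.0° V = 34.01 - j34.01 V.
Step 5 — Current: I = V / Z = -4.022 - j4.174 A = 5.796∠-133.9° A.
Step 6 — Complex power: S = V·I* = 5.176 + j278.8 VA.
Step 7 — Real power: P = Re(S) = 5.176 W.
Step 8 — Reactive power: Q = Im(S) = 278.8 VAR.
Step 9 — Apparent power: |S| = 278.8 VA.
Step 10 — Power factor: PF = P/|S| = 0.01856 (lagging).

(a) P = 5.176 W  (b) Q = 278.8 VAR  (c) S = 278.8 VA  (d) PF = 0.01856 (lagging)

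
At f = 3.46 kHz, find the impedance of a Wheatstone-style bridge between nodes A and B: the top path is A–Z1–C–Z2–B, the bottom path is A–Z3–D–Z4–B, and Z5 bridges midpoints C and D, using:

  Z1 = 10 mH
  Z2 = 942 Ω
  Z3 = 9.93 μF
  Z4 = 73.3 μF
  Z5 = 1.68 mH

Step 1 — Angular frequency: ω = 2π·f = 2π·3460 = 2.174e+04 rad/s.
Step 2 — Component impedances:
  Z1: Z = jωL = j·2.174e+04·0.01 = 0 + j217.4 Ω
  Z2: Z = R = 942 Ω
  Z3: Z = 1/(jωC) = -j/(ω·C) = 0 - j4.632 Ω
  Z4: Z = 1/(jωC) = -j/(ω·C) = 0 - j0.6275 Ω
  Z5: Z = jωL = j·2.174e+04·0.00168 = 0 + j36.52 Ω
Step 3 — Bridge requires nodal analysis (the Z5 bridge couples midpoints C and D, so the two paths cannot be reduced to a simple series/parallel combination). Setting node B to ground and injecting 1 A at node A, the 3-node admittance system at A, C, D solves to V_A = Z_AB = 0.001809 - j5.346 Ω = 5.346∠-90.0° Ω.

Z = 0.001809 - j5.346 Ω = 5.346∠-90.0° Ω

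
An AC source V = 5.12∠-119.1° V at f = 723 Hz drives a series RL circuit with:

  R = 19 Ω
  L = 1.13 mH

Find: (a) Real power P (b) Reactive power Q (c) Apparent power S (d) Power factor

Step 1 — Angular frequency: ω = 2π·f = 2π·723 = 4543 rad/s.
Step 2 — Component impedances:
  R: Z = R = 19 Ω
  L: Z = jωL = j·4543·0.00113 = 0 + j5.133 Ω
Step 3 — Series combination: Z_total = R + L = 19 + j5.133 Ω = 19.68∠15.1° Ω.
Step 4 — Source phasor: V = 5.12∠-119.1° V = -2.49 - j4.474 V.
Step 5 — Current: I = V / Z = -0.1814 - j0.1864 A = 0.2601∠-134.2° A.
Step 6 — Complex power: S = V·I* = 1.286 + j0.3474 VA.
Step 7 — Real power: P = Re(S) = 1.286 W.
Step 8 — Reactive power: Q = Im(S) = 0.3474 VAR.
Step 9 — Apparent power: |S| = 1.332 VA.
Step 10 — Power factor: PF = P/|S| = 0.9654 (lagging).

(a) P = 1.286 W  (b) Q = 0.3474 VAR  (c) S = 1.332 VA  (d) PF = 0.9654 (lagging)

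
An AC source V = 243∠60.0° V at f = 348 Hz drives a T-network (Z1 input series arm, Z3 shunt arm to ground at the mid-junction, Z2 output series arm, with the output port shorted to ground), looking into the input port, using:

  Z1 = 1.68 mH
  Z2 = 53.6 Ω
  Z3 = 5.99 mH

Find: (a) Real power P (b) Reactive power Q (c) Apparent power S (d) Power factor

Step 1 — Angular frequency: ω = 2π·f = 2π·348 = 2187 rad/s.
Step 2 — Component impedances:
  Z1: Z = jωL = j·2187·0.00168 = 0 + j3.673 Ω
  Z2: Z = R = 53.6 Ω
  Z3: Z = jωL = j·2187·0.00599 = 0 + j13.1 Ω
Step 3 — With the output port shorted to ground, the output series arm Z2 runs from the junction to ground; the shunt arm Z3 also runs from the junction to ground. They appear in parallel: Z3 || Z2 = 3.02 + j12.36 Ω.
Step 4 — Series with input arm Z1: Z_in = Z1 + (Z3 || Z2) = 3.02 + j16.03 Ω = 16.31∠79.3° Ω.
Step 5 — Source phasor: V = 243∠60.0° V = 121.5 + j210.4 V.
Step 6 — Current: I = V / Z = 14.05 - j4.931 A = 14.89∠-19.3° A.
Step 7 — Complex power: S = V·I* = 670 + j3557 VA.
Step 8 — Real power: P = Re(S) = 670 W.
Step 9 — Reactive power: Q = Im(S) = 3557 VAR.
Step 10 — Apparent power: |S| = 3619 VA.
Step 11 — Power factor: PF = P/|S| = 0.1851 (lagging).

(a) P = 670 W  (b) Q = 3557 VAR  (c) S = 3619 VA  (d) PF = 0.1851 (lagging)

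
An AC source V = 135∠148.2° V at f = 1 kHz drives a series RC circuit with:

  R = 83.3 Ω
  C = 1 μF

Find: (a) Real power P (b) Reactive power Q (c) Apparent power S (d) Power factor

Step 1 — Angular frequency: ω = 2π·f = 2π·1000 = 6283 rad/s.
Step 2 — Component impedances:
  R: Z = R = 83.3 Ω
  C: Z = 1/(jωC) = -j/(ω·C) = 0 - j159.2 Ω
Step 3 — Series combination: Z_total = R + C = 83.3 - j159.2 Ω = 179.6∠-62.4° Ω.
Step 4 — Source phasor: V = 135∠148.2° V = -114.7 + j71.14 V.
Step 5 — Current: I = V / Z = -0.647 - j0.3822 A = 0.7515∠-149.4° A.
Step 6 — Complex power: S = V·I* = 47.05 - j89.89 VA.
Step 7 — Real power: P = Re(S) = 47.05 W.
Step 8 — Reactive power: Q = Im(S) = -89.89 VAR.
Step 9 — Apparent power: |S| = 101.5 VA.
Step 10 — Power factor: PF = P/|S| = 0.4637 (leading).

(a) P = 47.05 W  (b) Q = -89.89 VAR  (c) S = 101.5 VA  (d) PF = 0.4637 (leading)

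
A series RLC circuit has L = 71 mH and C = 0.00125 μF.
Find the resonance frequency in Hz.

Step 1 — Resonance condition Im(Z)=0 gives ω₀ = 1/√(LC).
Step 2 — ω₀ = 1/√(0.071·1.25e-09) = 1.061e+05 rad/s.
Step 3 — f₀ = ω₀/(2π) = 1.689e+04 Hz.

f₀ = 1.689e+04 Hz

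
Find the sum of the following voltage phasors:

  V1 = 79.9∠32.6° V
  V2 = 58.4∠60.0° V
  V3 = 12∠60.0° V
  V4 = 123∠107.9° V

Step 1 — Convert each phasor to rectangular form:
  V1 = 79.9·(cos(32.6°) + j·sin(32.6°)) = 67.31 + j43.05 V
  V2 = 58.4·(cos(60.0°) + j·sin(60.0°)) = 29.2 + j50.58 V
  V3 = 12·(cos(60.0°) + j·sin(60.0°)) = 6 + j10.39 V
  V4 = 123·(cos(107.9°) + j·sin(107.9°)) = -37.8 + j117 V
Step 2 — Sum components: V_total = 64.71 + j221.1 V.
Step 3 — Convert to polar: |V_total| = 230.3 V, ∠V_total = 73.7°.

V_total = 230.3∠73.7° V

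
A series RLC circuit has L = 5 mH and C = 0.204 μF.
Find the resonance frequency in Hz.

Step 1 — Resonance condition Im(Z)=0 gives ω₀ = 1/√(LC).
Step 2 — ω₀ = 1/√(0.005·2.04e-07) = 3.131e+04 rad/s.
Step 3 — f₀ = ω₀/(2π) = 4983 Hz.

f₀ = 4983 Hz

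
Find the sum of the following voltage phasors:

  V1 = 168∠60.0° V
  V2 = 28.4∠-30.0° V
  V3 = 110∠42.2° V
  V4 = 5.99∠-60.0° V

Step 1 — Convert each phasor to rectangular form:
  V1 = 168·(cos(60.0°) + j·sin(60.0°)) = 84 + j145.5 V
  V2 = 28.4·(cos(-30.0°) + j·sin(-30.0°)) = 24.6 - j14.2 V
  V3 = 110·(cos(42.2°) + j·sin(42.2°)) = 81.49 + j73.89 V
  V4 = 5.99·(cos(-60.0°) + j·sin(-60.0°)) = 2.995 - j5.187 V
Step 2 — Sum components: V_total = 193.1 + j200 V.
Step 3 — Convert to polar: |V_total| = 278 V, ∠V_total = 46.0°.

V_total = 278∠46.0° V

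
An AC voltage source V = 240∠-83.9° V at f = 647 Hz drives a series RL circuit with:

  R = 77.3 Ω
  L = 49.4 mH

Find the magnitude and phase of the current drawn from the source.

Step 1 — Angular frequency: ω = 2π·f = 2π·647 = 4065 rad/s.
Step 2 — Component impedances:
  R: Z = R = 77.3 Ω
  L: Z = jωL = j·4065·0.0494 = 0 + j200.8 Ω
Step 3 — Series combination: Z_total = R + L = 77.3 + j200.8 Ω = 215.2∠68.9° Ω.
Step 4 — Source phasor: V = 240∠-83.9° V = 25.5 - j238.6 V.
Step 5 — Ohm's law: I = V / Z_total = (25.5 - j238.6) / (77.3 + j200.8) = -0.9924 - j0.509 A.
Step 6 — Convert to polar: |I| = 1.115 A, ∠I = -152.8°.

I = 1.115∠-152.8° A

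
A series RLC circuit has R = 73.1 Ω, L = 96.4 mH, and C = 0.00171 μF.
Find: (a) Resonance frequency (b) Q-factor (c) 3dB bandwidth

Step 1 — Resonance condition Im(Z)=0 gives ω₀ = 1/√(LC).
Step 2 — ω₀ = 1/√(0.0964·1.71e-09) = 7.789e+04 rad/s.
Step 3 — f₀ = ω₀/(2π) = 1.24e+04 Hz.
Step 4 — Series Q: Q = ω₀L/R = 7.789e+04·0.0964/73.1 = 102.7.
Step 5 — 3dB bandwidth: Δω = ω₀/Q = 758.3 rad/s; BW = Δω/(2π) = 120.7 Hz.

(a) f₀ = 1.24e+04 Hz  (b) Q = 102.7  (c) BW = 120.7 Hz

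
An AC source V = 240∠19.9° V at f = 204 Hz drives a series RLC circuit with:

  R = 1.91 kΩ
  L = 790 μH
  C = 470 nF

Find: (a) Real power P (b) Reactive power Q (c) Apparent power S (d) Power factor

Step 1 — Angular frequency: ω = 2π·f = 2π·204 = 1282 rad/s.
Step 2 — Component impedances:
  R: Z = R = 1910 Ω
  L: Z = jωL = j·1282·0.00079 = 0 + j1.013 Ω
  C: Z = 1/(jωC) = -j/(ω·C) = 0 - j1660 Ω
Step 3 — Series combination: Z_total = R + L + C = 1910 - j1659 Ω = 2530∠-41.0° Ω.
Step 4 — Source phasor: V = 240∠19.9° V = 225.7 + j81.69 V.
Step 5 — Current: I = V / Z = 0.04617 + j0.08287 A = 0.09487∠60.9° A.
Step 6 — Complex power: S = V·I* = 17.19 - j14.93 VA.
Step 7 — Real power: P = Re(S) = 17.19 W.
Step 8 — Reactive power: Q = Im(S) = -14.93 VAR.
Step 9 — Apparent power: |S| = 22.77 VA.
Step 10 — Power factor: PF = P/|S| = 0.755 (leading).

(a) P = 17.19 W  (b) Q = -14.93 VAR  (c) S = 22.77 VA  (d) PF = 0.755 (leading)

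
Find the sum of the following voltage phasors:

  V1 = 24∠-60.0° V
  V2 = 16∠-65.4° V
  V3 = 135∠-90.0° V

Step 1 — Convert each phasor to rectangular form:
  V1 = 24·(cos(-60.0°) + j·sin(-60.0°)) = 12 - j20.78 V
  V2 = 16·(cos(-65.4°) + j·sin(-65.4°)) = 6.66 - j14.55 V
  V3 = 135·(cos(-90.0°) + j·sin(-90.0°)) = 0 - j135 V
Step 2 — Sum components: V_total = 18.66 - j170.3 V.
Step 3 — Convert to polar: |V_total| = 171.4 V, ∠V_total = -83.7°.

V_total = 171.4∠-83.7° V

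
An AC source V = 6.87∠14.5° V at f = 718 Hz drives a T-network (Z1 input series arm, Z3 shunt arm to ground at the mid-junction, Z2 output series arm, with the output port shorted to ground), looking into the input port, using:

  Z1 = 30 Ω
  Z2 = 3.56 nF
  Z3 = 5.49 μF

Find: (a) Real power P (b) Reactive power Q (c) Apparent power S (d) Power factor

Step 1 — Angular frequency: ω = 2π·f = 2π·718 = 4511 rad/s.
Step 2 — Component impedances:
  Z1: Z = R = 30 Ω
  Z2: Z = 1/(jωC) = -j/(ω·C) = 0 - j6.227e+04 Ω
  Z3: Z = 1/(jωC) = -j/(ω·C) = 0 - j40.38 Ω
Step 3 — With the output port shorted to ground, the output series arm Z2 runs from the junction to ground; the shunt arm Z3 also runs from the junction to ground. They appear in parallel: Z3 || Z2 = 0 - j40.35 Ω.
Step 4 — Series with input arm Z1: Z_in = Z1 + (Z3 || Z2) = 30 - j40.35 Ω = 50.28∠-53.4° Ω.
Step 5 — Source phasor: V = 6.87∠14.5° V = 6.651 + j1.72 V.
Step 6 — Current: I = V / Z = 0.05147 + j0.1266 A = 0.1366∠67.9° A.
Step 7 — Complex power: S = V·I* = 0.5601 - j0.7533 VA.
Step 8 — Real power: P = Re(S) = 0.5601 W.
Step 9 — Reactive power: Q = Im(S) = -0.7533 VAR.
Step 10 — Apparent power: |S| = 0.9387 VA.
Step 11 — Power factor: PF = P/|S| = 0.5967 (leading).

(a) P = 0.5601 W  (b) Q = -0.7533 VAR  (c) S = 0.9387 VA  (d) PF = 0.5967 (leading)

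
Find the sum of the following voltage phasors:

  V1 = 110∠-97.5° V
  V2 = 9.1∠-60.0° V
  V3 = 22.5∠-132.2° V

Step 1 — Convert each phasor to rectangular form:
  V1 = 110·(cos(-97.5°) + j·sin(-97.5°)) = -14.36 - j109.1 V
  V2 = 9.1·(cos(-60.0°) + j·sin(-60.0°)) = 4.55 - j7.881 V
  V3 = 22.5·(cos(-132.2°) + j·sin(-132.2°)) = -15.11 - j16.67 V
Step 2 — Sum components: V_total = -24.92 - j133.6 V.
Step 3 — Convert to polar: |V_total| = 135.9 V, ∠V_total = -100.6°.

V_total = 135.9∠-100.6° V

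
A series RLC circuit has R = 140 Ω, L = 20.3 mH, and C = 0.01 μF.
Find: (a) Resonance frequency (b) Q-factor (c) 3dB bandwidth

Step 1 — Resonance: ω₀ = 1/√(LC) = 1/√(0.0203·1e-08) = 7.019e+04 rad/s.
Step 2 — f₀ = ω₀/(2π) = 1.117e+04 Hz.
Step 3 — Series Q: Q = ω₀L/R = 7.019e+04·0.0203/140 = 10.18.
Step 4 — Bandwidth: Δω = ω₀/Q = 6897 rad/s; BW = Δω/(2π) = 1098 Hz.

(a) f₀ = 1.117e+04 Hz  (b) Q = 10.18  (c) BW = 1098 Hz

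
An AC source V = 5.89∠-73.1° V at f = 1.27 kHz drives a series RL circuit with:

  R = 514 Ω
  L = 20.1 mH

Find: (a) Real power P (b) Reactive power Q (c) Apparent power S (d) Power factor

Step 1 — Angular frequency: ω = 2π·f = 2π·1270 = 7980 rad/s.
Step 2 — Component impedances:
  R: Z = R = 514 Ω
  L: Z = jωL = j·7980·0.0201 = 0 + j160.4 Ω
Step 3 — Series combination: Z_total = R + L = 514 + j160.4 Ω = 538.4∠17.3° Ω.
Step 4 — Source phasor: V = 5.89∠-73.1° V = 1.712 - j5.636 V.
Step 5 — Current: I = V / Z = -8.214e-05 - j0.01094 A = 0.01094∠-90.4° A.
Step 6 — Complex power: S = V·I* = 0.06151 + j0.01919 VA.
Step 7 — Real power: P = Re(S) = 0.06151 W.
Step 8 — Reactive power: Q = Im(S) = 0.01919 VAR.
Step 9 — Apparent power: |S| = 0.06443 VA.
Step 10 — Power factor: PF = P/|S| = 0.9546 (lagging).

(a) P = 0.06151 W  (b) Q = 0.01919 VAR  (c) S = 0.06443 VA  (d) PF = 0.9546 (lagging)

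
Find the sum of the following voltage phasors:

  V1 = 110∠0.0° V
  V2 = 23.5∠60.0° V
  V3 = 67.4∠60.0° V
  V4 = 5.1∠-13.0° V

Step 1 — Convert each phasor to rectangular form:
  V1 = 110·(cos(0.0°) + j·sin(0.0°)) = 110 V
  V2 = 23.5·(cos(60.0°) + j·sin(60.0°)) = 11.75 + j20.35 V
  V3 = 67.4·(cos(60.0°) + j·sin(60.0°)) = 33.7 + j58.37 V
  V4 = 5.1·(cos(-13.0°) + j·sin(-13.0°)) = 4.969 - j1.147 V
Step 2 — Sum components: V_total = 160.4 + j77.57 V.
Step 3 — Convert to polar: |V_total| = 178.2 V, ∠V_total = 25.8°.

V_total = 178.2∠25.8° V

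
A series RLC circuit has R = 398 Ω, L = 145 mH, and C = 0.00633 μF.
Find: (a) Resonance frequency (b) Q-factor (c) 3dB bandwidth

Step 1 — Resonance: ω₀ = 1/√(LC) = 1/√(0.145·6.33e-09) = 3.301e+04 rad/s.
Step 2 — f₀ = ω₀/(2π) = 5253 Hz.
Step 3 — Series Q: Q = ω₀L/R = 3.301e+04·0.145/398 = 12.03.
Step 4 — Bandwidth: Δω = ω₀/Q = 2745 rad/s; BW = Δω/(2π) = 436.9 Hz.

(a) f₀ = 5253 Hz  (b) Q = 12.03  (c) BW = 436.9 Hz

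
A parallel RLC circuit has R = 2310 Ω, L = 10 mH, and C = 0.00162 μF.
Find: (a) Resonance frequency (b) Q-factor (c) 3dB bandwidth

Step 1 — Resonance: ω₀ = 1/√(LC) = 1/√(0.01·1.62e-09) = 2.485e+05 rad/s.
Step 2 — f₀ = ω₀/(2π) = 3.954e+04 Hz.
Step 3 — Parallel Q: Q = R/(ω₀L) = 2310/(2.485e+05·0.01) = 0.9298.
Step 4 — Bandwidth: Δω = ω₀/Q = 2.672e+05 rad/s; BW = Δω/(2π) = 4.253e+04 Hz.

(a) f₀ = 3.954e+04 Hz  (b) Q = 0.9298  (c) BW = 4.253e+04 Hz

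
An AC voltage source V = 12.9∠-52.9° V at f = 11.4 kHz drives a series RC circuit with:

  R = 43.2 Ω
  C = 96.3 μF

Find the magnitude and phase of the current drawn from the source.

Step 1 — Angular frequency: ω = 2π·f = 2π·1.14e+04 = 7.163e+04 rad/s.
Step 2 — Component impedances:
  R: Z = R = 43.2 Ω
  C: Z = 1/(jωC) = -j/(ω·C) = 0 - j0.145 Ω
Step 3 — Series combination: Z_total = R + C = 43.2 - j0.145 Ω = 43.2∠-0.2° Ω.
Step 4 — Source phasor: V = 12.9∠-52.9° V = 7.781 - j10.29 V.
Step 5 — Ohm's law: I = V / Z_total = (7.781 - j10.29) / (43.2 - j0.145) = 0.1809 - j0.2376 A.
Step 6 — Convert to polar: |I| = 0.2986 A, ∠I = -52.7°.

I = 0.2986∠-52.7° A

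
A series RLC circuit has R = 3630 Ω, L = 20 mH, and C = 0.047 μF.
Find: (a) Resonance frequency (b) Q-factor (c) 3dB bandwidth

Step 1 — Resonance: ω₀ = 1/√(LC) = 1/√(0.02·4.7e-08) = 3.262e+04 rad/s.
Step 2 — f₀ = ω₀/(2π) = 5191 Hz.
Step 3 — Series Q: Q = ω₀L/R = 3.262e+04·0.02/3630 = 0.1797.
Step 4 — Bandwidth: Δω = ω₀/Q = 1.815e+05 rad/s; BW = Δω/(2π) = 2.889e+04 Hz.

(a) f₀ = 5191 Hz  (b) Q = 0.1797  (c) BW = 2.889e+04 Hz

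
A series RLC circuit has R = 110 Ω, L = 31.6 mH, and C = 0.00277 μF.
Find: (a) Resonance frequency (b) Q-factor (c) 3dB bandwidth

Step 1 — Resonance: ω₀ = 1/√(LC) = 1/√(0.0316·2.77e-09) = 1.069e+05 rad/s.
Step 2 — f₀ = ω₀/(2π) = 1.701e+04 Hz.
Step 3 — Series Q: Q = ω₀L/R = 1.069e+05·0.0316/110 = 30.71.
Step 4 — Bandwidth: Δω = ω₀/Q = 3481 rad/s; BW = Δω/(2π) = 554 Hz.

(a) f₀ = 1.701e+04 Hz  (b) Q = 30.71  (c) BW = 554 Hz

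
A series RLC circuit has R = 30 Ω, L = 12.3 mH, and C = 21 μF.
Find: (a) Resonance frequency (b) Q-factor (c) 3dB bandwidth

Step 1 — Resonance: ω₀ = 1/√(LC) = 1/√(0.0123·2.1e-05) = 1968 rad/s.
Step 2 — f₀ = ω₀/(2π) = 313.2 Hz.
Step 3 — Series Q: Q = ω₀L/R = 1968·0.0123/30 = 0.8067.
Step 4 — Bandwidth: Δω = ω₀/Q = 2439 rad/s; BW = Δω/(2π) = 388.2 Hz.

(a) f₀ = 313.2 Hz  (b) Q = 0.8067  (c) BW = 388.2 Hz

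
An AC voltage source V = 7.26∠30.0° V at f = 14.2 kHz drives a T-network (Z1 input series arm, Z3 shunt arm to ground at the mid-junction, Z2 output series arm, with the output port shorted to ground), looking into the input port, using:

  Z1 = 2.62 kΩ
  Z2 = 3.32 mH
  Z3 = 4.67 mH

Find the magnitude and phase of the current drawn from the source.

Step 1 — Angular frequency: ω = 2π·f = 2π·1.42e+04 = 8.922e+04 rad/s.
Step 2 — Component impedances:
  Z1: Z = R = 2620 Ω
  Z2: Z = jωL = j·8.922e+04·0.00332 = 0 + j296.2 Ω
  Z3: Z = jωL = j·8.922e+04·0.00467 = 0 + j416.7 Ω
Step 3 — With the output port shorted to ground, the output series arm Z2 runs from the junction to ground; the shunt arm Z3 also runs from the junction to ground. They appear in parallel: Z3 || Z2 = 0 + j173.1 Ω.
Step 4 — Series with input arm Z1: Z_in = Z1 + (Z3 || Z2) = 2620 + j173.1 Ω = 2626∠3.8° Ω.
Step 5 — Source phasor: V = 7.26∠30.0° V = 6.287 + j3.63 V.
Step 6 — Ohm's law: I = V / Z_total = (6.287 + j3.63) / (2620 + j173.1) = 0.00248 + j0.001222 A.
Step 7 — Convert to polar: |I| = 0.002765 A, ∠I = 26.2°.

I = 0.002765∠26.2° A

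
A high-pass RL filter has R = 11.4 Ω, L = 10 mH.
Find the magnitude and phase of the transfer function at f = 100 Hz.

Step 1 — Angular frequency: ω = 2π·100 = 628.3 rad/s.
Step 2 — Transfer function: H(jω) = jωL/(R + jωL).
Step 3 — Numerator jωL = j·6.283; denominator R + jωL = 11.4 + j6.283.
Step 4 — H = 0.233 + j0.4227.
Step 5 — Magnitude: |H| = 0.4827 (-6.3 dB); phase: φ = 61.1°.

|H| = 0.4827 (-6.3 dB), φ = 61.1°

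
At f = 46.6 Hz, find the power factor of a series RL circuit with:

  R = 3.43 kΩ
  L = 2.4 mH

Step 1 — Angular frequency: ω = 2π·f = 2π·46.6 = 292.8 rad/s.
Step 2 — Component impedances:
  R: Z = R = 3430 Ω
  L: Z = jωL = j·292.8·0.0024 = 0 + j0.7027 Ω
Step 3 — Series combination: Z_total = R + L = 3430 + j0.7027 Ω = 3430∠0.0° Ω.
Step 4 — Power factor: PF = cos(φ) = Re(Z)/|Z| = 3430/3430 = 1.
Step 5 — Type: Im(Z) = 0.7027 ⇒ lagging (phase φ = 0.0°).

PF = 1 (lagging, φ = 0.0°)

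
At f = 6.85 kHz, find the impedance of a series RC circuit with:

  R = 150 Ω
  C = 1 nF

Step 1 — Angular frequency: ω = 2π·f = 2π·6850 = 4.304e+04 rad/s.
Step 2 — Component impedances:
  R: Z = R = 150 Ω
  C: Z = 1/(jωC) = -j/(ω·C) = 0 - j2.323e+04 Ω
Step 3 — Series combination: Z_total = R + C = 150 - j2.323e+04 Ω = 2.323e+04∠-89.6° Ω.

Z = 150 - j2.323e+04 Ω = 2.323e+04∠-89.6° Ω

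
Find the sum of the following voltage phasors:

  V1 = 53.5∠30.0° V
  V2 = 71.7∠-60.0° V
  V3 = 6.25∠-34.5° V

Step 1 — Convert each phasor to rectangular form:
  V1 = 53.5·(cos(30.0°) + j·sin(30.0°)) = 46.33 + j26.75 V
  V2 = 71.7·(cos(-60.0°) + j·sin(-60.0°)) = 35.85 - j62.09 V
  V3 = 6.25·(cos(-34.5°) + j·sin(-34.5°)) = 5.151 - j3.54 V
Step 2 — Sum components: V_total = 87.33 - j38.88 V.
Step 3 — Convert to polar: |V_total| = 95.6 V, ∠V_total = -24.0°.

V_total = 95.6∠-24.0° V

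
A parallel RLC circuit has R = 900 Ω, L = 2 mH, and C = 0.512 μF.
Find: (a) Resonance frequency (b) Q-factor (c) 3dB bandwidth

Step 1 — Resonance: ω₀ = 1/√(LC) = 1/√(0.002·5.12e-07) = 3.125e+04 rad/s.
Step 2 — f₀ = ω₀/(2π) = 4974 Hz.
Step 3 — Parallel Q: Q = R/(ω₀L) = 900/(3.125e+04·0.002) = 14.4.
Step 4 — Bandwidth: Δω = ω₀/Q = 2170 rad/s; BW = Δω/(2π) = 345.4 Hz.

(a) f₀ = 4974 Hz  (b) Q = 14.4  (c) BW = 345.4 Hz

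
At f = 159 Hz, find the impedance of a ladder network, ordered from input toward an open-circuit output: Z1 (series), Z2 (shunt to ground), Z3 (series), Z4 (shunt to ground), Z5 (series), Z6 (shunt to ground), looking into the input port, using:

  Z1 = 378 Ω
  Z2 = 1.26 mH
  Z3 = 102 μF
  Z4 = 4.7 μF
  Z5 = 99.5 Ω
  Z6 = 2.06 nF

Step 1 — Angular frequency: ω = 2π·f = 2π·159 = 999 rad/s.
Step 2 — Component impedances:
  Z1: Z = R = 378 Ω
  Z2: Z = jωL = j·999·0.00126 = 0 + j1.259 Ω
  Z3: Z = 1/(jωC) = -j/(ω·C) = 0 - j9.813 Ω
  Z4: Z = 1/(jωC) = -j/(ω·C) = 0 - j213 Ω
  Z5: Z = R = 99.5 Ω
  Z6: Z = 1/(jωC) = -j/(ω·C) = 0 - j4.859e+05 Ω
Step 3 — Ladder network (open output): work backward from the far end, alternating series and parallel combinations. Z_in = 378 + j1.266 Ω = 378∠0.2° Ω.

Z = 378 + j1.266 Ω = 378∠0.2° Ω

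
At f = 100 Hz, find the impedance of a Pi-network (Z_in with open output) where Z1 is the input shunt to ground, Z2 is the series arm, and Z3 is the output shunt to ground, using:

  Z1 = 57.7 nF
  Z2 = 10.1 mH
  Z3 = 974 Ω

Step 1 — Angular frequency: ω = 2π·f = 2π·100 = 628.3 rad/s.
Step 2 — Component impedances:
  Z1: Z = 1/(jωC) = -j/(ω·C) = 0 - j2.758e+04 Ω
  Z2: Z = jωL = j·628.3·0.0101 = 0 + j6.346 Ω
  Z3: Z = R = 974 Ω
Step 3 — With open output, the series arm Z2 and the output shunt Z3 appear in series to ground: Z2 + Z3 = 974 + j6.346 Ω.
Step 4 — Parallel with input shunt Z1: Z_in = Z1 || (Z2 + Z3) = 973.2 - j28.03 Ω = 973.6∠-1.6° Ω.

Z = 973.2 - j28.03 Ω = 973.6∠-1.6° Ω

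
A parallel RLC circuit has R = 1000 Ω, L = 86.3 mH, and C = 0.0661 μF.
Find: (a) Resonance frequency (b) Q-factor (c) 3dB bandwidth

Step 1 — Resonance: ω₀ = 1/√(LC) = 1/√(0.0863·6.61e-08) = 1.324e+04 rad/s.
Step 2 — f₀ = ω₀/(2π) = 2107 Hz.
Step 3 — Parallel Q: Q = R/(ω₀L) = 1000/(1.324e+04·0.0863) = 0.8752.
Step 4 — Bandwidth: Δω = ω₀/Q = 1.513e+04 rad/s; BW = Δω/(2π) = 2408 Hz.

(a) f₀ = 2107 Hz  (b) Q = 0.8752  (c) BW = 2408 Hz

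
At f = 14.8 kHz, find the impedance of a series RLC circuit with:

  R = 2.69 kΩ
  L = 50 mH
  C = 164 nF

Step 1 — Angular frequency: ω = 2π·f = 2π·1.48e+04 = 9.299e+04 rad/s.
Step 2 — Component impedances:
  R: Z = R = 2690 Ω
  L: Z = jωL = j·9.299e+04·0.05 = 0 + j4650 Ω
  C: Z = 1/(jωC) = -j/(ω·C) = 0 - j65.57 Ω
Step 3 — Series combination: Z_total = R + L + C = 2690 + j4584 Ω = 5315∠59.6° Ω.

Z = 2690 + j4584 Ω = 5315∠59.6° Ω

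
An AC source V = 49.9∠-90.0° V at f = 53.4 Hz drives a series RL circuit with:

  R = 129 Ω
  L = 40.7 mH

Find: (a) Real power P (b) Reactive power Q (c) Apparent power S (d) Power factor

Step 1 — Angular frequency: ω = 2π·f = 2π·53.4 = 335.5 rad/s.
Step 2 — Component impedances:
  R: Z = R = 129 Ω
  L: Z = jωL = j·335.5·0.0407 = 0 + j13.66 Ω
Step 3 — Series combination: Z_total = R + L = 129 + j13.66 Ω = 129.7∠6.0° Ω.
Step 4 — Source phasor: V = 49.9∠-90.0° V = 0 - j49.9 V.
Step 5 — Current: I = V / Z = -0.04049 - j0.3825 A = 0.3847∠-96.0° A.
Step 6 — Complex power: S = V·I* = 19.09 + j2.021 VA.
Step 7 — Real power: P = Re(S) = 19.09 W.
Step 8 — Reactive power: Q = Im(S) = 2.021 VAR.
Step 9 — Apparent power: |S| = 19.2 VA.
Step 10 — Power factor: PF = P/|S| = 0.9944 (lagging).

(a) P = 19.09 W  (b) Q = 2.021 VAR  (c) S = 19.2 VA  (d) PF = 0.9944 (lagging)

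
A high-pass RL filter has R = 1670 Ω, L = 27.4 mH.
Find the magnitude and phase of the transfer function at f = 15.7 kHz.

Step 1 — Angular frequency: ω = 2π·1.57e+04 = 9.865e+04 rad/s.
Step 2 — Transfer function: H(jω) = jωL/(R + jωL).
Step 3 — Numerator jωL = j·2703; denominator R + jωL = 1670 + j2703.
Step 4 — H = 0.7237 + j0.4472.
Step 5 — Magnitude: |H| = 0.8507 (-1.4 dB); phase: φ = 31.7°.

|H| = 0.8507 (-1.4 dB), φ = 31.7°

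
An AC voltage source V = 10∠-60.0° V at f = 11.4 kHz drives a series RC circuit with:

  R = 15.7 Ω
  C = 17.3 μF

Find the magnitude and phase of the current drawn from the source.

Step 1 — Angular frequency: ω = 2π·f = 2π·1.14e+04 = 7.163e+04 rad/s.
Step 2 — Component impedances:
  R: Z = R = 15.7 Ω
  C: Z = 1/(jωC) = -j/(ω·C) = 0 - j0.807 Ω
Step 3 — Series combination: Z_total = R + C = 15.7 - j0.807 Ω = 15.72∠-2.9° Ω.
Step 4 — Source phasor: V = 10∠-60.0° V = 5 - j8.66 V.
Step 5 — Ohm's law: I = V / Z_total = (5 - j8.66) / (15.7 - j0.807) = 0.3459 - j0.5338 A.
Step 6 — Convert to polar: |I| = 0.6361 A, ∠I = -57.1°.

I = 0.6361∠-57.1° A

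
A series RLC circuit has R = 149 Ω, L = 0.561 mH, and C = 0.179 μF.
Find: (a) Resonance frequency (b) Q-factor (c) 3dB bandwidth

Step 1 — Resonance condition Im(Z)=0 gives ω₀ = 1/√(LC).
Step 2 — ω₀ = 1/√(0.000561·1.79e-07) = 9.979e+04 rad/s.
Step 3 — f₀ = ω₀/(2π) = 1.588e+04 Hz.
Step 4 — Series Q: Q = ω₀L/R = 9.979e+04·0.000561/149 = 0.3757.
Step 5 — 3dB bandwidth: Δω = ω₀/Q = 2.656e+05 rad/s; BW = Δω/(2π) = 4.227e+04 Hz.

(a) f₀ = 1.588e+04 Hz  (b) Q = 0.3757  (c) BW = 4.227e+04 Hz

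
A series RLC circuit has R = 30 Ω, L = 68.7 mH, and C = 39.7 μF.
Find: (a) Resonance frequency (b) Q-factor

Step 1 — Resonance condition Im(Z)=0 gives ω₀ = 1/√(LC).
Step 2 — ω₀ = 1/√(0.0687·3.97e-05) = 605.5 rad/s.
Step 3 — f₀ = ω₀/(2π) = 96.37 Hz.
Step 4 — Series Q: Q = ω₀L/R = 605.5·0.0687/30 = 1.387.

(a) f₀ = 96.37 Hz  (b) Q = 1.387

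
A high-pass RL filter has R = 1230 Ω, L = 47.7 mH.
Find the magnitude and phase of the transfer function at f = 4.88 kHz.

Step 1 — Angular frequency: ω = 2π·4880 = 3.066e+04 rad/s.
Step 2 — Transfer function: H(jω) = jωL/(R + jωL).
Step 3 — Numerator jωL = j·1463; denominator R + jωL = 1230 + j1463.
Step 4 — H = 0.5857 + j0.4926.
Step 5 — Magnitude: |H| = 0.7653 (-2.3 dB); phase: φ = 40.1°.

|H| = 0.7653 (-2.3 dB), φ = 40.1°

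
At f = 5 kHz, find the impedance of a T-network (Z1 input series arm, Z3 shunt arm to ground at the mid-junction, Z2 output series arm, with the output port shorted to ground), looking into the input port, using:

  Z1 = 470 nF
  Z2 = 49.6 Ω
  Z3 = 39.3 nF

Step 1 — Angular frequency: ω = 2π·f = 2π·5000 = 3.142e+04 rad/s.
Step 2 — Component impedances:
  Z1: Z = 1/(jωC) = -j/(ω·C) = 0 - j67.73 Ω
  Z2: Z = R = 49.6 Ω
  Z3: Z = 1/(jωC) = -j/(ω·C) = 0 - j809.9 Ω
Step 3 — With the output port shorted to ground, the output series arm Z2 runs from the junction to ground; the shunt arm Z3 also runs from the junction to ground. They appear in parallel: Z3 || Z2 = 49.41 - j3.026 Ω.
Step 4 — Series with input arm Z1: Z_in = Z1 + (Z3 || Z2) = 49.41 - j70.75 Ω = 86.3∠-55.1° Ω.

Z = 49.41 - j70.75 Ω = 86.3∠-55.1° Ω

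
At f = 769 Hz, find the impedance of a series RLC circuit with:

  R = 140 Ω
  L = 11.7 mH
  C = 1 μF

Step 1 — Angular frequency: ω = 2π·f = 2π·769 = 4832 rad/s.
Step 2 — Component impedances:
  R: Z = R = 140 Ω
  L: Z = jωL = j·4832·0.0117 = 0 + j56.53 Ω
  C: Z = 1/(jωC) = -j/(ω·C) = 0 - j207 Ω
Step 3 — Series combination: Z_total = R + L + C = 140 - j150.4 Ω = 205.5∠-47.1° Ω.

Z = 140 - j150.4 Ω = 205.5∠-47.1° Ω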